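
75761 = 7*10823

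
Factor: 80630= 2^1*5^1*11^1*733^1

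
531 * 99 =52569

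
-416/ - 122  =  3 + 25/61 = 3.41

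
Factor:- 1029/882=- 7/6 = -2^(-1) * 3^( - 1)*7^1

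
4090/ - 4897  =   - 1  +  807/4897  =  -0.84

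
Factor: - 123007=-123007^1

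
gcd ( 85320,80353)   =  1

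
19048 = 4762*4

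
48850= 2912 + 45938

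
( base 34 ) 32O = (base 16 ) de8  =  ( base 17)C57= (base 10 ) 3560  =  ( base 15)10C5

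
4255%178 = 161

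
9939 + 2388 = 12327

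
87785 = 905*97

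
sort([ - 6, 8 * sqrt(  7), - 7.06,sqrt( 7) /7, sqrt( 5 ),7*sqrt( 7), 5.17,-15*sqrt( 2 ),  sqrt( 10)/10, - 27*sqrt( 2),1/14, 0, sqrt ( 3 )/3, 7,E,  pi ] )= [ - 27*sqrt( 2),  -  15*sqrt (2),-7.06,- 6,0, 1/14, sqrt( 10) /10, sqrt (7 )/7, sqrt(3) /3, sqrt( 5), E,pi, 5.17, 7,7*sqrt ( 7 ), 8*sqrt ( 7 ) ]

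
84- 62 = 22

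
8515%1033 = 251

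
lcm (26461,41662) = 1958114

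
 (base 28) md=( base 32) JL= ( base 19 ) 1e2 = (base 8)1165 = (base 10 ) 629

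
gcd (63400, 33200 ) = 200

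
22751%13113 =9638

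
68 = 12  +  56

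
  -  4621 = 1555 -6176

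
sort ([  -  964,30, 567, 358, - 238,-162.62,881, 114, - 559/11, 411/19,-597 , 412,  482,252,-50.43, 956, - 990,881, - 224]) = [  -  990,-964, - 597, - 238,  -  224, - 162.62, - 559/11,- 50.43, 411/19, 30, 114, 252, 358, 412 , 482, 567, 881, 881, 956]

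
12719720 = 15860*802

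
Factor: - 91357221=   -  3^1 * 29^1*1050083^1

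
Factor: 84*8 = 672  =  2^5 * 3^1 * 7^1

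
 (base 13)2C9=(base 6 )2155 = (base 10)503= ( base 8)767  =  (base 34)er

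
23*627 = 14421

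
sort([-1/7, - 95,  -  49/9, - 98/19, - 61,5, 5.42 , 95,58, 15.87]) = [ - 95, - 61 ,- 49/9,-98/19,  -  1/7, 5, 5.42, 15.87,  58, 95 ]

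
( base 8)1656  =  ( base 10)942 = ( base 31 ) uc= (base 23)1hm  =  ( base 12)666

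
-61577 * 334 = -20566718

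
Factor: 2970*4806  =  2^2*3^6*5^1*11^1*89^1= 14273820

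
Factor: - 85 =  - 5^1 * 17^1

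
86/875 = 86/875 = 0.10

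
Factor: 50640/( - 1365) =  - 3376/91 = - 2^4* 7^( - 1 )*13^( - 1) * 211^1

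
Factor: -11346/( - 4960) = 183/80 = 2^(-4 )*3^1  *  5^ ( - 1 )*61^1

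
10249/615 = 16 + 409/615 = 16.67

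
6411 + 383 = 6794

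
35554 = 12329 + 23225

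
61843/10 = 6184  +  3/10 = 6184.30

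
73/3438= 73/3438= 0.02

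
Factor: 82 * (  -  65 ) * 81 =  - 2^1*3^4 * 5^1*13^1*41^1 = - 431730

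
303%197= 106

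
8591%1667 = 256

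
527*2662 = 1402874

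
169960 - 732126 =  - 562166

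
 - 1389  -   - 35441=34052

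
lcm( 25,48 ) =1200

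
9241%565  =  201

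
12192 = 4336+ 7856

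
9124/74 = 123+11/37=123.30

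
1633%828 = 805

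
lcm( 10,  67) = 670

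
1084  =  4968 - 3884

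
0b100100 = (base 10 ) 36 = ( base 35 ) 11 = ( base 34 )12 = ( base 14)28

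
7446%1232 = 54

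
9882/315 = 31 + 13/35 = 31.37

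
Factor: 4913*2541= 12483933 =3^1*7^1*11^2*17^3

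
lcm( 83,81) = 6723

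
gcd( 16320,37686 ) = 6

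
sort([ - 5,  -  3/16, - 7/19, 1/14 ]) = [ - 5,-7/19, - 3/16,1/14 ] 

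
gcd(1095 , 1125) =15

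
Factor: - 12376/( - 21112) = 17/29 = 17^1*29^(-1)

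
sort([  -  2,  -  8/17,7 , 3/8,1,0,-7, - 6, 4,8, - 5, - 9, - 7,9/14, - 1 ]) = [ - 9,  -  7, - 7, - 6, - 5, - 2, -1, - 8/17, 0, 3/8,9/14, 1,4,  7,  8]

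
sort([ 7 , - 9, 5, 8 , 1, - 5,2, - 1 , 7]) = [ - 9,-5, - 1,1,2, 5,7, 7,8] 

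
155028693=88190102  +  66838591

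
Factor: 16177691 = 31^1*521861^1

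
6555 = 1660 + 4895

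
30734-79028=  - 48294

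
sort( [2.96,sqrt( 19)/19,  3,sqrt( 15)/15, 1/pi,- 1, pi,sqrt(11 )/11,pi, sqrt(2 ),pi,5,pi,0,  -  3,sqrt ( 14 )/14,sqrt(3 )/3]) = [ - 3, - 1,0,sqrt(19)/19,sqrt(15)/15,sqrt(14)/14,sqrt(11)/11 , 1/pi, sqrt ( 3)/3,sqrt(2 ), 2.96,  3,pi,pi, pi, pi,5 ] 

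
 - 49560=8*( - 6195)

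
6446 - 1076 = 5370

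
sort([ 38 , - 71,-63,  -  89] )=[ - 89,-71,-63,38] 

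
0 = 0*1596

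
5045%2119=807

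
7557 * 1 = 7557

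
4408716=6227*708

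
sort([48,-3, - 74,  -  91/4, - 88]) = [ - 88, - 74, - 91/4,-3, 48]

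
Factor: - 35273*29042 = -1024398466 = -2^1*7^1*13^1*1117^1*5039^1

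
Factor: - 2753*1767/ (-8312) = 2^( - 3)*3^1*19^1*31^1*1039^( - 1)*2753^1 = 4864551/8312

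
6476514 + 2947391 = 9423905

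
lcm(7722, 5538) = 548262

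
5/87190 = 1/17438 = 0.00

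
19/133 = 1/7 = 0.14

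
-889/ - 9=98 + 7/9=98.78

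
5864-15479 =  - 9615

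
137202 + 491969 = 629171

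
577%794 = 577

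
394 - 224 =170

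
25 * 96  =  2400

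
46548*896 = 41707008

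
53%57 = 53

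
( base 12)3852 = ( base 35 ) 57S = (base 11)4897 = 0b1100011111110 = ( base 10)6398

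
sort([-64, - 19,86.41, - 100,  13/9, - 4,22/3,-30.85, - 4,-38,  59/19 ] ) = [-100, - 64,  -  38,  -  30.85, - 19, - 4, - 4, 13/9,59/19, 22/3 , 86.41] 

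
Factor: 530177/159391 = 19^( - 1)*8389^ (  -  1)*530177^1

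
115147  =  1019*113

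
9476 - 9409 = 67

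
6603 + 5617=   12220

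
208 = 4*52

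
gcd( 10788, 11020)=116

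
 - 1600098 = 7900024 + -9500122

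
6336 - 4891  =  1445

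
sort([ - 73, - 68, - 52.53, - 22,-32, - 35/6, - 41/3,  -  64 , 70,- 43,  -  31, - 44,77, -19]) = [-73,-68, - 64,-52.53, - 44, - 43, - 32, - 31, -22, - 19,- 41/3, - 35/6,70,77] 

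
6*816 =4896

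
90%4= 2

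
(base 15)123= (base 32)82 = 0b100000010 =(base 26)9o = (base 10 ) 258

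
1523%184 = 51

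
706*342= 241452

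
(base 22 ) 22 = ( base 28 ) 1I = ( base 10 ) 46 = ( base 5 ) 141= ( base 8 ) 56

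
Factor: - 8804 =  - 2^2*31^1*71^1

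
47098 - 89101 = -42003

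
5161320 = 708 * 7290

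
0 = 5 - 5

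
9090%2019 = 1014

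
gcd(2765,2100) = 35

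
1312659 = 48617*27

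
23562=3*7854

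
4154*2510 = 10426540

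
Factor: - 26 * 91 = -2366 = - 2^1*7^1 * 13^2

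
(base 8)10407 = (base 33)403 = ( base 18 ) D83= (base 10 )4359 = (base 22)903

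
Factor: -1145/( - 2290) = 1/2 = 2^(-1)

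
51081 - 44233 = 6848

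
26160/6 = 4360=4360.00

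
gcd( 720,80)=80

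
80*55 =4400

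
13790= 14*985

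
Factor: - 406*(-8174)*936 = 2^5 * 3^2 * 7^1 *13^1*29^1*61^1* 67^1  =  3106250784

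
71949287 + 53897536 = 125846823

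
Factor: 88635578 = 2^1*73^1*607093^1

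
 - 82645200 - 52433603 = - 135078803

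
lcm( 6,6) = 6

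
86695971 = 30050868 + 56645103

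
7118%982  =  244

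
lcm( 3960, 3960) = 3960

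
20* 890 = 17800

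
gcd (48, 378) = 6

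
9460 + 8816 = 18276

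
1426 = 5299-3873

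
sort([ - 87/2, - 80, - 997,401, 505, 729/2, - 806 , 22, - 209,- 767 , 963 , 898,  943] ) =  [ - 997, - 806,  -  767, - 209, - 80,-87/2, 22, 729/2,401, 505, 898 , 943,  963]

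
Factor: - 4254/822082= - 2127/411041=-  3^1*709^1*411041^ ( - 1 )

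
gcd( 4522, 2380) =238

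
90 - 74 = 16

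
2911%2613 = 298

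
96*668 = 64128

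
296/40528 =37/5066 = 0.01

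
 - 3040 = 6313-9353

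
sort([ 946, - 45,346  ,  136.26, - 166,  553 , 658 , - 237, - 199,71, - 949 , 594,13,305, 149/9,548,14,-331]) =[ -949,- 331, - 237 , -199,-166,-45, 13, 14, 149/9,71,136.26, 305, 346,548,553,594,658,946] 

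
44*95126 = 4185544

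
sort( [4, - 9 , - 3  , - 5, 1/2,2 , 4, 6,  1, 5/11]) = [ -9, - 5, - 3,  5/11, 1/2,1,  2, 4, 4,6]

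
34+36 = 70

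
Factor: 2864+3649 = 6513=3^1*13^1*167^1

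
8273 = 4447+3826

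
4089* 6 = 24534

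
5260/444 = 11  +  94/111 = 11.85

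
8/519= 8/519  =  0.02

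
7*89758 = 628306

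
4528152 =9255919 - 4727767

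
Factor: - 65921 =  - 65921^1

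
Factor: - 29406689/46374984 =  - 2^( - 3)*3^( - 3)*13^1*43^(- 1)*4993^( - 1)*2262053^1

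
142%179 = 142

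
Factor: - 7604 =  - 2^2*1901^1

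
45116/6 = 7519 + 1/3= 7519.33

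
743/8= 743/8= 92.88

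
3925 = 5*785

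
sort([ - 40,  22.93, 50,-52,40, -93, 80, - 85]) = [ -93, -85, - 52,  -  40,22.93,40, 50,  80 ] 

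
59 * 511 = 30149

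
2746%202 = 120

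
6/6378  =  1/1063 = 0.00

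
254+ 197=451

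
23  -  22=1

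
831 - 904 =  - 73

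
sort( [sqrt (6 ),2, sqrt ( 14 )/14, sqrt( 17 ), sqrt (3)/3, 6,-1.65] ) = [ - 1.65,sqrt( 14)/14,sqrt (3) /3,2, sqrt(6 ), sqrt ( 17 ),6]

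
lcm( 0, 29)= 0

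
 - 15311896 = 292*( - 52438)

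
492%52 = 24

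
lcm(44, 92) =1012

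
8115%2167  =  1614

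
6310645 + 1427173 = 7737818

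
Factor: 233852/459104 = 58463/114776 = 2^( - 3 )*17^1 * 19^1 * 181^1 * 14347^( - 1)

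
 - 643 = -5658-  -  5015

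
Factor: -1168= - 2^4*73^1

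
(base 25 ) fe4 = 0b10011000000001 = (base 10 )9729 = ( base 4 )2120001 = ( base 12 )5769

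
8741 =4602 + 4139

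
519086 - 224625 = 294461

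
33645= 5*6729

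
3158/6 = 1579/3 = 526.33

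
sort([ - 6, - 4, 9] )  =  [ - 6, - 4, 9 ]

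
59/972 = 59/972 = 0.06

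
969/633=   323/211 = 1.53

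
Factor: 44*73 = 2^2*11^1*73^1 = 3212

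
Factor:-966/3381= - 2/7 = -2^1 * 7^( - 1) 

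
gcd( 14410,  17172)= 2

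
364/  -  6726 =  - 182/3363 = - 0.05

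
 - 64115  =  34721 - 98836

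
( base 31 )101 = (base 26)1B0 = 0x3c2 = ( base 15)442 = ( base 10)962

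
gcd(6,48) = 6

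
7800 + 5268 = 13068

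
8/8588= 2/2147 = 0.00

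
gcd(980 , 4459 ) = 49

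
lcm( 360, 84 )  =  2520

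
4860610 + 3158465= 8019075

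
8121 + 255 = 8376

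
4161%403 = 131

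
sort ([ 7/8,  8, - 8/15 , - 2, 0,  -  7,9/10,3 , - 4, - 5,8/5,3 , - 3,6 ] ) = [-7, - 5,- 4, - 3, - 2, - 8/15,0,7/8,9/10, 8/5, 3,3,6,8]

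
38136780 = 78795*484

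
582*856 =498192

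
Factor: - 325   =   - 5^2*13^1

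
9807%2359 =371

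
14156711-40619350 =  - 26462639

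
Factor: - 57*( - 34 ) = 2^1*3^1 * 17^1*19^1 = 1938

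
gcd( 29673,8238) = 3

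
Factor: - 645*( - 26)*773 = 2^1 * 3^1*5^1*13^1*43^1*773^1 = 12963210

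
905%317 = 271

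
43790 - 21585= 22205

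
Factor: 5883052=2^2*7^1*210109^1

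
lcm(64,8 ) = 64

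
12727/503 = 12727/503 =25.30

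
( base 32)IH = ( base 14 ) 305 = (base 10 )593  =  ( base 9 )728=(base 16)251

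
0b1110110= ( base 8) 166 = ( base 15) 7d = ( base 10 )118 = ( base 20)5I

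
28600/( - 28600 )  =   - 1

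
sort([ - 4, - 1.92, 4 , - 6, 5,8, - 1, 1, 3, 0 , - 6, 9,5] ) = [ - 6, - 6,-4, - 1.92, - 1, 0,1, 3,4, 5, 5, 8,9 ]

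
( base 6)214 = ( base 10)82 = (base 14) 5c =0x52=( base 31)2k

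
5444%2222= 1000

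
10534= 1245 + 9289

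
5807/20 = 290 + 7/20 = 290.35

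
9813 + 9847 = 19660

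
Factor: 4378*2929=12823162 = 2^1*11^1 * 29^1*101^1*199^1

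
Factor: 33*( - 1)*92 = - 2^2 *3^1*11^1* 23^1 = -3036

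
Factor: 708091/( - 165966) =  - 2^( - 1)*3^(  -  1)* 139^( - 1 )*199^( - 1 )*708091^1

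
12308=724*17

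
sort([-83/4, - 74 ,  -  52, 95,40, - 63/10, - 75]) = [ - 75, - 74,-52,-83/4,-63/10,40,95]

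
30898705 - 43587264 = -12688559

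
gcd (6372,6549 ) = 177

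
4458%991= 494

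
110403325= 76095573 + 34307752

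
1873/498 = 1873/498= 3.76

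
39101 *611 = 23890711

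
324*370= 119880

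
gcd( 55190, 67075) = 5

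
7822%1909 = 186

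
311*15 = 4665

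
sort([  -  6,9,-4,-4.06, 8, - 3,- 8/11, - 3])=[ - 6, - 4.06,- 4 , - 3,-3, -8/11, 8, 9 ]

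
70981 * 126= 8943606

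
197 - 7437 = - 7240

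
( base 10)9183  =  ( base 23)H86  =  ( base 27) cg3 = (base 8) 21737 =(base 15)2ac3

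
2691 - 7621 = -4930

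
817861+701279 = 1519140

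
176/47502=88/23751= 0.00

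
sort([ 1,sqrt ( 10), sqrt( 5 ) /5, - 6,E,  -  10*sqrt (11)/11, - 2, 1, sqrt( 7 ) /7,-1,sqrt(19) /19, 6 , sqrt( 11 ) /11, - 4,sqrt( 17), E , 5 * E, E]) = [ - 6, - 4, - 10*sqrt(11 )/11, - 2,  -  1, sqrt( 19 ) /19 , sqrt(11 ) /11, sqrt( 7) /7,  sqrt ( 5 ) /5, 1, 1, E,E, E, sqrt( 10), sqrt( 17),  6,  5*E]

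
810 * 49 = 39690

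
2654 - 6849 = -4195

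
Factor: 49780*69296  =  3449554880 = 2^6*5^1*19^1*61^1*71^1*131^1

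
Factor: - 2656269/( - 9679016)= 2^( - 3)*3^2*7^1 * 11^1*3833^1*1209877^ ( - 1 )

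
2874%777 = 543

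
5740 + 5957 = 11697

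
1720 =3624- 1904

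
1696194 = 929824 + 766370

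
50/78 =25/39=0.64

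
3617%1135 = 212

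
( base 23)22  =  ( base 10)48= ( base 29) 1j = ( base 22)24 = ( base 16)30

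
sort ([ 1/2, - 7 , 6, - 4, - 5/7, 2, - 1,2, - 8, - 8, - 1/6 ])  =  [-8, - 8,-7, - 4, - 1,-5/7,-1/6,1/2,2, 2, 6]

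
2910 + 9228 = 12138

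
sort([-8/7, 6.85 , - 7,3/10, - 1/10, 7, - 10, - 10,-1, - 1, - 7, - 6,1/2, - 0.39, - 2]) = [ - 10, - 10, - 7,- 7,-6, - 2 , - 8/7,  -  1, - 1,-0.39, -1/10 , 3/10, 1/2,6.85,7] 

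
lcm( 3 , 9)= 9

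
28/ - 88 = - 1 + 15/22 = - 0.32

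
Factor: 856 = 2^3*107^1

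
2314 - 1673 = 641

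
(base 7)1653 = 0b1010100011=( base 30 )MF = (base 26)pp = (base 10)675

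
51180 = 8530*6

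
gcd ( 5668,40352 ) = 52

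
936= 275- - 661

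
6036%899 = 642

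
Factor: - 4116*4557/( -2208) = 2^( - 3) *3^1 * 7^5 * 23^( - 1 ) * 31^1= 1563051/184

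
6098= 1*6098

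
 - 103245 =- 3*34415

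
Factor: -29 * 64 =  - 1856 = - 2^6*29^1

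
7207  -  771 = 6436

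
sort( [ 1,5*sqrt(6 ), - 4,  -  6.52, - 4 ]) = [ - 6.52, - 4, - 4, 1, 5*sqrt(6 ) ]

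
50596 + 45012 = 95608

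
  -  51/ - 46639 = 51/46639 = 0.00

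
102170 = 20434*5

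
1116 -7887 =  - 6771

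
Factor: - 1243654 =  - 2^1*67^1*9281^1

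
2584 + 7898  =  10482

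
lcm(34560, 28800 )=172800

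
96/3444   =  8/287 = 0.03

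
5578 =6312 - 734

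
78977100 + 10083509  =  89060609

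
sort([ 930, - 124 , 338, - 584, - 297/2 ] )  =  [  -  584,-297/2, - 124,338,930 ]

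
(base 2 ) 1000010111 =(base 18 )1bd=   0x217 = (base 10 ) 535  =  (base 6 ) 2251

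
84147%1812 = 795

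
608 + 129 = 737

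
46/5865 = 2/255 = 0.01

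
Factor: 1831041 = 3^2 *203449^1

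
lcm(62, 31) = 62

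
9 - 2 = 7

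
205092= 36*5697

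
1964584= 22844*86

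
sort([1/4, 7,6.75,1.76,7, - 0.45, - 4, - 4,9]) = [-4,- 4, - 0.45,1/4,  1.76,6.75,7, 7,9]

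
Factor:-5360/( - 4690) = 2^3*7^( - 1)=8/7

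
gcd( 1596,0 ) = 1596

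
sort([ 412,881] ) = [ 412, 881]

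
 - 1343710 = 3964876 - 5308586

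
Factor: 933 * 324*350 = 2^3*3^5*5^2*7^1*311^1=105802200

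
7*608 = 4256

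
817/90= 817/90=9.08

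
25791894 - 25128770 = 663124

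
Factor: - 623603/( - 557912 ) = 2^( - 3) * 61^1*10223^1*  69739^(-1)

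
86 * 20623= 1773578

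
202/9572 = 101/4786 = 0.02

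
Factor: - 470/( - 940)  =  2^ ( - 1) = 1/2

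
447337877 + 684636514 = 1131974391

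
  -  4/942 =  - 2/471= -0.00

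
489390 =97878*5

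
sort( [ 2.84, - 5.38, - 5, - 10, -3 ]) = [ - 10,  -  5.38, - 5, - 3, 2.84 ] 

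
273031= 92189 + 180842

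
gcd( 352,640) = 32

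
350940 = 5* 70188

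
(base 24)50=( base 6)320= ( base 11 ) aa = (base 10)120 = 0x78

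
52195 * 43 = 2244385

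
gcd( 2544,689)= 53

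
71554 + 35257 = 106811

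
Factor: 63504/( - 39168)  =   - 441/272 = - 2^( - 4 )*3^2*7^2*17^(- 1 ) 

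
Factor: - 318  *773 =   -  245814 = - 2^1 * 3^1*53^1 * 773^1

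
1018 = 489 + 529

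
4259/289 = 14 + 213/289= 14.74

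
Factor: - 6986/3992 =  - 2^( - 2)*7^1 = - 7/4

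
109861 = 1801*61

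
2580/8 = 322+1/2= 322.50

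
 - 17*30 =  - 510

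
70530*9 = 634770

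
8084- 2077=6007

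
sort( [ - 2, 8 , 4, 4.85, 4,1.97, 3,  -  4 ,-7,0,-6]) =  [ - 7, - 6, - 4 ,-2,0, 1.97, 3,  4,  4,4.85,8 ]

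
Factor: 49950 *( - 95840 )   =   - 2^6*3^3*5^3*37^1 * 599^1  =  - 4787208000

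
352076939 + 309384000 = 661460939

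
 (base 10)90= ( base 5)330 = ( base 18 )50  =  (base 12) 76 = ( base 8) 132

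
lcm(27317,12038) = 710242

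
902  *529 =477158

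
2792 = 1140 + 1652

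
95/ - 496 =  - 95/496 = - 0.19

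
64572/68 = 16143/17 = 949.59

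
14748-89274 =-74526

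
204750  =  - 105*(  -  1950) 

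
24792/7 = 3541+5/7 =3541.71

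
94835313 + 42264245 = 137099558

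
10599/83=10599/83 = 127.70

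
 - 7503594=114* ( -65821)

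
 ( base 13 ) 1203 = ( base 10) 2538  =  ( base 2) 100111101010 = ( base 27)3d0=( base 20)66i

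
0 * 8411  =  0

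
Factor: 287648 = 2^5 * 89^1*101^1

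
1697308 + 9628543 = 11325851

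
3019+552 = 3571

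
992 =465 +527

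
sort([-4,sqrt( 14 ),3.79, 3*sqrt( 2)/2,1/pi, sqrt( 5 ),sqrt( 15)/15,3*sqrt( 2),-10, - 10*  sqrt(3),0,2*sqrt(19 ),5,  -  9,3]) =[ - 10*sqrt (3), - 10,-9, - 4,0 , sqrt( 15 ) /15,  1/pi,3 * sqrt (2) /2,sqrt(5), 3,sqrt(14),  3.79, 3*sqrt( 2), 5, 2*sqrt( 19 )]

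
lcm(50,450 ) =450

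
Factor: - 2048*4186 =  - 8572928 = -2^12*7^1*13^1*23^1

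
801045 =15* 53403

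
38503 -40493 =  -1990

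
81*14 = 1134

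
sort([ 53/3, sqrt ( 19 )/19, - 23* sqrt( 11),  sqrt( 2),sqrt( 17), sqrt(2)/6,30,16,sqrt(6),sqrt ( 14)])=[-23*sqrt(11), sqrt( 19)/19,sqrt( 2) /6, sqrt ( 2),  sqrt( 6), sqrt( 14), sqrt(17 ),16,53/3,  30 ] 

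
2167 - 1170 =997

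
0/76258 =0 = 0.00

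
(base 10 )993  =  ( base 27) 19l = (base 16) 3E1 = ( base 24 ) 1h9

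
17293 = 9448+7845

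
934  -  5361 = -4427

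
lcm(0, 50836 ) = 0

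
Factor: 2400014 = 2^1*1200007^1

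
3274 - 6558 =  - 3284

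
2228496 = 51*43696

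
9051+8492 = 17543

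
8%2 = 0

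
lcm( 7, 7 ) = 7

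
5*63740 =318700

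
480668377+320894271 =801562648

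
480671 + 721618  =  1202289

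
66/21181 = 66/21181=0.00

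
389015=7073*55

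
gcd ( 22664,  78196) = 4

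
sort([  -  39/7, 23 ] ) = [ -39/7, 23 ]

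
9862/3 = 9862/3 = 3287.33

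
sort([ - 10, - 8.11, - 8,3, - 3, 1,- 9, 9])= [ - 10, - 9, - 8.11, - 8, - 3, 1, 3,9 ] 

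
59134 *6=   354804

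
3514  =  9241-5727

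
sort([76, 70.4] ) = [ 70.4, 76]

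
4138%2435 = 1703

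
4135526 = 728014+3407512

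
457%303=154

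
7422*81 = 601182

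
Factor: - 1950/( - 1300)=2^( - 1) * 3^1 = 3/2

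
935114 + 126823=1061937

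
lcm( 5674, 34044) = 34044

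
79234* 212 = 16797608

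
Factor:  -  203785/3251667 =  - 3^( - 1) * 5^1*53^1*59^( - 1 )*769^1*18371^( - 1 ) 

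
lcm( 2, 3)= 6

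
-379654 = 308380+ - 688034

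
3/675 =1/225 = 0.00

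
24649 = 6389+18260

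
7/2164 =7/2164 = 0.00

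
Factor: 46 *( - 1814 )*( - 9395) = 783956380  =  2^2 * 5^1 * 23^1 * 907^1*1879^1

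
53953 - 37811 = 16142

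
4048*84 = 340032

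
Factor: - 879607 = - 879607^1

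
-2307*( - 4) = 9228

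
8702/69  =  8702/69=126.12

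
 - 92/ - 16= 5+3/4  =  5.75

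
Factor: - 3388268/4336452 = - 3^(-2 )*13^1*23^1*163^ (-1 )*739^(-1)*2833^1 = - 847067/1084113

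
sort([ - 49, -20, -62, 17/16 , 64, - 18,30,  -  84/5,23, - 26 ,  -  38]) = [ - 62, - 49, - 38 , - 26 ,  -  20,  -  18 , - 84/5,17/16,23,30,64] 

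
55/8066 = 55/8066 = 0.01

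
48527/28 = 1733 + 3/28 = 1733.11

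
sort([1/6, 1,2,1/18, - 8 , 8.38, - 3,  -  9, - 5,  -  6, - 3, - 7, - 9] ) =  [ - 9, - 9, - 8, - 7, -6 , - 5, - 3, - 3, 1/18, 1/6,1, 2,8.38 ] 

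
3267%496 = 291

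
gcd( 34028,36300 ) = 4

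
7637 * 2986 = 22804082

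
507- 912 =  - 405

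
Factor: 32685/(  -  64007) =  - 3^1*5^1*2179^1 * 64007^( - 1) 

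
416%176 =64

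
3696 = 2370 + 1326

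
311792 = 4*77948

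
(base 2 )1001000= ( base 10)72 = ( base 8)110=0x48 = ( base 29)2e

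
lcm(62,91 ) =5642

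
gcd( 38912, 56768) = 64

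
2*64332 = 128664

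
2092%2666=2092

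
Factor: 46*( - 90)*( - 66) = 273240= 2^3*3^3*5^1*11^1*23^1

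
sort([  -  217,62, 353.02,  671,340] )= [-217,62,340, 353.02,671]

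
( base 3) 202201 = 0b1000101111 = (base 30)ij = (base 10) 559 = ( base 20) 17j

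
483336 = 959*504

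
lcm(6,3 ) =6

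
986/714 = 29/21 = 1.38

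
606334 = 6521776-5915442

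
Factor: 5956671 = 3^1*7^1*19^1*14929^1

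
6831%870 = 741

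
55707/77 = 723 + 36/77=723.47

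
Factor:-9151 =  - 9151^1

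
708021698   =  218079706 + 489941992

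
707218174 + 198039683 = 905257857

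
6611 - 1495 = 5116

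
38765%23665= 15100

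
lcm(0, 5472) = 0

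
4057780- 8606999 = -4549219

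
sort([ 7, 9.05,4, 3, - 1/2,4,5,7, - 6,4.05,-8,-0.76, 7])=[ - 8,-6, - 0.76, - 1/2, 3,4,4, 4.05, 5,  7, 7, 7, 9.05 ] 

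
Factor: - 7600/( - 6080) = 2^( - 2 ) * 5^1 = 5/4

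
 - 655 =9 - 664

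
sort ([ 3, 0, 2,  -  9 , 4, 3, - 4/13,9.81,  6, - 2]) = [ - 9,  -  2, - 4/13 , 0,  2,3 , 3, 4,6,9.81] 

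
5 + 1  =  6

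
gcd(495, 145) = 5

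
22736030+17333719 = 40069749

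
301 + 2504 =2805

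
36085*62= 2237270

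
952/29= 952/29= 32.83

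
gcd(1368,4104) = 1368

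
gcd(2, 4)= 2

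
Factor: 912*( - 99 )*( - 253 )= 22842864 = 2^4*3^3  *11^2*19^1 * 23^1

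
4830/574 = 345/41  =  8.41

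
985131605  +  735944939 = 1721076544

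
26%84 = 26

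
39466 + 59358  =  98824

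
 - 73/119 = - 1 + 46/119 = - 0.61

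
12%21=12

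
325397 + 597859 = 923256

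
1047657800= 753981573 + 293676227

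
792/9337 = 792/9337 = 0.08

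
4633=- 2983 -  - 7616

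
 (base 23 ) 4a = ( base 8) 146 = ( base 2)1100110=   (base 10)102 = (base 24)46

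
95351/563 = 95351/563  =  169.36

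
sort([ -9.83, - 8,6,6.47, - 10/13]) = [ -9.83, - 8, - 10/13 , 6, 6.47]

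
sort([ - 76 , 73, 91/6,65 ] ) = [ -76,91/6,65, 73] 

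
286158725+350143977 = 636302702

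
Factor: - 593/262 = -2^( -1) * 131^( -1 )*593^1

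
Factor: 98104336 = 2^4*11^1*31^1*17981^1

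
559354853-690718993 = -131364140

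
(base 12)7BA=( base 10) 1150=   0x47E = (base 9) 1517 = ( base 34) XS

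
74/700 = 37/350 = 0.11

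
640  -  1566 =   -  926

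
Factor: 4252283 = 7^1*211^1*2879^1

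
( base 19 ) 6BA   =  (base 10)2385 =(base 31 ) 2et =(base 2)100101010001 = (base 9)3240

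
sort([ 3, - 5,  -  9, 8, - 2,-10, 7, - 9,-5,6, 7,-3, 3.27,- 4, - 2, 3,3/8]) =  [-10,- 9,-9, - 5, - 5, - 4, - 3,-2, - 2 , 3/8, 3,3,3.27, 6, 7, 7, 8]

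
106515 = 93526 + 12989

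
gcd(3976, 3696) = 56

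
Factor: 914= 2^1*457^1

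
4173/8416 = 4173/8416 = 0.50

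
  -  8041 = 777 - 8818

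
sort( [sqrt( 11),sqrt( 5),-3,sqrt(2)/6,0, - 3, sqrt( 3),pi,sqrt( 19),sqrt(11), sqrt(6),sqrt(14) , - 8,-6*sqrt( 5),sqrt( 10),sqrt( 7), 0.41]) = [- 6*sqrt( 5),  -  8,-3 , - 3, 0, sqrt( 2) /6,0.41,sqrt( 3 ),sqrt ( 5),sqrt(6),sqrt( 7 ),pi,sqrt ( 10 ),sqrt ( 11),sqrt (11),sqrt( 14 ),sqrt( 19)]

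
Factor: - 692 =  - 2^2* 173^1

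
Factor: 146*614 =89644 = 2^2*73^1 * 307^1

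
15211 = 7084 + 8127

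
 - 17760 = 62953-80713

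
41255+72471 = 113726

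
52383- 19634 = 32749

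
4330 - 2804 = 1526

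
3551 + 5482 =9033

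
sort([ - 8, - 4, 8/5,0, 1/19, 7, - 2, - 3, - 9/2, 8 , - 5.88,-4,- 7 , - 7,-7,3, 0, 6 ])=[ - 8, - 7, - 7, - 7, - 5.88, - 9/2,  -  4, - 4, - 3, - 2, 0, 0, 1/19, 8/5,3, 6 , 7, 8 ] 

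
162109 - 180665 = -18556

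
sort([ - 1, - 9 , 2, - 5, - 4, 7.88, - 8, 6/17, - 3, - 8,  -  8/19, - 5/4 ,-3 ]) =[ - 9, - 8  , - 8, - 5, - 4,-3,  -  3, - 5/4, - 1,-8/19, 6/17, 2, 7.88 ] 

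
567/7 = 81  =  81.00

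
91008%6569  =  5611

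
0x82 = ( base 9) 154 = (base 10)130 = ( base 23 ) 5F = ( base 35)3p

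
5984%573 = 254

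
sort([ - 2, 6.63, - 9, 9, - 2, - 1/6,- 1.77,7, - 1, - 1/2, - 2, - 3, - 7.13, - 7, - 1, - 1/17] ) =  [ - 9, - 7.13, - 7, - 3, - 2, - 2, - 2, - 1.77, - 1, - 1,- 1/2, - 1/6, - 1/17,6.63, 7 , 9 ] 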